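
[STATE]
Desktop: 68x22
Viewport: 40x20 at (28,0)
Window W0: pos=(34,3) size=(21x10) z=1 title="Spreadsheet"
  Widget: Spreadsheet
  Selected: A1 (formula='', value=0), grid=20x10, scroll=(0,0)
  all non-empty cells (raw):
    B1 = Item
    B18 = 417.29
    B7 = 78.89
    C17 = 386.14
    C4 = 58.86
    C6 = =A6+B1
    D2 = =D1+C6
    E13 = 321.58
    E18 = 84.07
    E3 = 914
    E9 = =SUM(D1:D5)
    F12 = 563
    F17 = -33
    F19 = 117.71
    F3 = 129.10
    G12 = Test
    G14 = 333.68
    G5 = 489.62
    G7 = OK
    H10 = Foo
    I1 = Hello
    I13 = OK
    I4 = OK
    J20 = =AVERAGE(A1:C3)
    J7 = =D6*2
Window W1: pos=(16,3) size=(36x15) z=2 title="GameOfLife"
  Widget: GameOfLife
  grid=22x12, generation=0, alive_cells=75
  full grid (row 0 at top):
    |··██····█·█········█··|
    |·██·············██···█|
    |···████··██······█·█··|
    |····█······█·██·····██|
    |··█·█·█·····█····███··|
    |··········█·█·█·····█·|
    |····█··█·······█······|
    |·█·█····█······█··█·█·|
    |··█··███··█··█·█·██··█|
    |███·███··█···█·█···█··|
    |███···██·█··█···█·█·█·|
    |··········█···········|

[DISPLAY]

                                        
                                        
                                        
━━━━━━━━━━━━━━━━━━━━━━━┓━━┓             
                       ┃  ┃             
───────────────────────┨──┨             
                       ┃  ┃             
·····██···█            ┃  ┃             
······█·█··            ┃--┃             
█·██·····██            ┃  ┃             
·█····███··            ┃  ┃             
·█·█·····█·            ┃  ┃             
····█······            ┃━━┛             
····█··█·█·            ┃                
··█·█·██··█            ┃                
··█·█···█··            ┃                
·█···█·█·█·            ┃                
━━━━━━━━━━━━━━━━━━━━━━━┛                
                                        
                                        


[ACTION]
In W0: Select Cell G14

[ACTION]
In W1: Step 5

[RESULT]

                                        
                                        
                                        
━━━━━━━━━━━━━━━━━━━━━━━┓━━┓             
                       ┃  ┃             
───────────────────────┨──┨             
                       ┃  ┃             
·······███·            ┃  ┃             
·██······█·            ┃--┃             
·█·····██··            ┃  ┃             
██·····█···            ┃  ┃             
··█·····█··            ┃  ┃             
···██·█··█·            ┃━━┛             
···█··█··█·            ┃                
··█···██···            ┃                
···█·█████·            ┃                
██··█···██·            ┃                
━━━━━━━━━━━━━━━━━━━━━━━┛                
                                        
                                        


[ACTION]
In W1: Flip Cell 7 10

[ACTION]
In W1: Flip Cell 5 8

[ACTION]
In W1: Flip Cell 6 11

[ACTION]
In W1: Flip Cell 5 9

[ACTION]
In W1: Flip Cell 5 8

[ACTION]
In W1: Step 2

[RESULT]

                                        
                                        
                                        
━━━━━━━━━━━━━━━━━━━━━━━┓━━┓             
                       ┃  ┃             
───────────────────────┨──┨             
                       ┃  ┃             
···········            ┃  ┃             
·······█·█·            ┃--┃             
·······██··            ┃  ┃             
█·██··█····            ┃  ┃             
█········█·            ┃  ┃             
·····█···█·            ┃━━┛             
·█····█····            ┃                
········██·            ┃                
█·····█··██            ┃                
······█·█·█            ┃                
━━━━━━━━━━━━━━━━━━━━━━━┛                
                                        
                                        


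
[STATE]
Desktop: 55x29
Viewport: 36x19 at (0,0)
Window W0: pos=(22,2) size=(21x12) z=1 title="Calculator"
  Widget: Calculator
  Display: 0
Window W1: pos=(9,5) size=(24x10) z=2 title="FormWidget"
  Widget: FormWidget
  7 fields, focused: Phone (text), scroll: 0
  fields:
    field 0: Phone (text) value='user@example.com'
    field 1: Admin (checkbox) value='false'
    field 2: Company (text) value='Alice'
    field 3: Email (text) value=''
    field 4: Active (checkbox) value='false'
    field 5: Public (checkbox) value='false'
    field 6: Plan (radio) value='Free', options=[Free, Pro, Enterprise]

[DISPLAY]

                                    
                                    
                      ┏━━━━━━━━━━━━━
                      ┃ Calculator  
                      ┠─────────────
         ┏━━━━━━━━━━━━━━━━━━━━━━┓   
         ┃ FormWidget           ┃──┬
         ┠──────────────────────┨9 │
         ┃> Phone:      [user@e]┃──┼
         ┃  Admin:      [ ]     ┃6 │
         ┃  Company:    [Alice ]┃──┼
         ┃  Email:      [      ]┃3 │
         ┃  Active:     [ ]     ┃──┴
         ┃  Public:     [ ]     ┃━━━
         ┗━━━━━━━━━━━━━━━━━━━━━━┛   
                                    
                                    
                                    
                                    


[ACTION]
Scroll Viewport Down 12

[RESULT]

         ┃  Company:    [Alice ]┃──┼
         ┃  Email:      [      ]┃3 │
         ┃  Active:     [ ]     ┃──┴
         ┃  Public:     [ ]     ┃━━━
         ┗━━━━━━━━━━━━━━━━━━━━━━┛   
                                    
                                    
                                    
                                    
                                    
                                    
                                    
                                    
                                    
                                    
                                    
                                    
                                    
                                    


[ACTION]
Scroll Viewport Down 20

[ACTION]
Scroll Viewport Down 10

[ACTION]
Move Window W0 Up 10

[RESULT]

         ┃  Company:    [Alice ]┃──┴
         ┃  Email:      [      ]┃━━━
         ┃  Active:     [ ]     ┃   
         ┃  Public:     [ ]     ┃   
         ┗━━━━━━━━━━━━━━━━━━━━━━┛   
                                    
                                    
                                    
                                    
                                    
                                    
                                    
                                    
                                    
                                    
                                    
                                    
                                    
                                    


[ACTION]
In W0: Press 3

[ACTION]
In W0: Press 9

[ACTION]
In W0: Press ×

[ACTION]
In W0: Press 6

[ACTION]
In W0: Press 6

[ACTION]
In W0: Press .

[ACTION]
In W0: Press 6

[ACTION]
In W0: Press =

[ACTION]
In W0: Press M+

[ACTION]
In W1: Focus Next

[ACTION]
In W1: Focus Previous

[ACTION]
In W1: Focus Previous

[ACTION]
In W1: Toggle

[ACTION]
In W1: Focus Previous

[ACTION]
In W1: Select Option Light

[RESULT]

         ┃  Company:    [Alice ]┃──┴
         ┃  Email:      [      ]┃━━━
         ┃  Active:     [ ]     ┃   
         ┃> Public:     [ ]     ┃   
         ┗━━━━━━━━━━━━━━━━━━━━━━┛   
                                    
                                    
                                    
                                    
                                    
                                    
                                    
                                    
                                    
                                    
                                    
                                    
                                    
                                    


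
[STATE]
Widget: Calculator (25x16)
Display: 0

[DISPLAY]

                        0
┌───┬───┬───┬───┐        
│ 7 │ 8 │ 9 │ ÷ │        
├───┼───┼───┼───┤        
│ 4 │ 5 │ 6 │ × │        
├───┼───┼───┼───┤        
│ 1 │ 2 │ 3 │ - │        
├───┼───┼───┼───┤        
│ 0 │ . │ = │ + │        
├───┼───┼───┼───┤        
│ C │ MC│ MR│ M+│        
└───┴───┴───┴───┘        
                         
                         
                         
                         


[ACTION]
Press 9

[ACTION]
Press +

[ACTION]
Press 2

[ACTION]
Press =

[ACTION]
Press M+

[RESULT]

                       11
┌───┬───┬───┬───┐        
│ 7 │ 8 │ 9 │ ÷ │        
├───┼───┼───┼───┤        
│ 4 │ 5 │ 6 │ × │        
├───┼───┼───┼───┤        
│ 1 │ 2 │ 3 │ - │        
├───┼───┼───┼───┤        
│ 0 │ . │ = │ + │        
├───┼───┼───┼───┤        
│ C │ MC│ MR│ M+│        
└───┴───┴───┴───┘        
                         
                         
                         
                         


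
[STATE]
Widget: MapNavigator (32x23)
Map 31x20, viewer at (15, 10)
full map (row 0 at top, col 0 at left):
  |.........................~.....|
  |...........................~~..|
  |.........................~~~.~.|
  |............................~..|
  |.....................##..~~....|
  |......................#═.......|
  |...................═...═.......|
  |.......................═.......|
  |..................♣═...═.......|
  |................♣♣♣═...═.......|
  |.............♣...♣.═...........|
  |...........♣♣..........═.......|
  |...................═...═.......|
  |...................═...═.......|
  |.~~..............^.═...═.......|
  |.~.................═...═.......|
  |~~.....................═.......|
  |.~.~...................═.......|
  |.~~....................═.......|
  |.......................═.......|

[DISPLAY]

                                
 .........................~.....
 ...........................~~..
 .........................~~~.~.
 ............................~..
 .....................##..~~....
 ......................#═.......
 ...................═...═.......
 .......................═.......
 ..................♣═...═.......
 ................♣♣♣═...═.......
 .............♣.@.♣.═...........
 ...........♣♣..........═.......
 ...................═...═.......
 ...................═...═.......
 .~~..............^.═...═.......
 .~.................═...═.......
 ~~.....................═.......
 .~.~...................═.......
 .~~....................═.......
 .......................═.......
                                
                                


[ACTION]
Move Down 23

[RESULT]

 ..................♣═...═.......
 ................♣♣♣═...═.......
 .............♣...♣.═...........
 ...........♣♣..........═.......
 ...................═...═.......
 ...................═...═.......
 .~~..............^.═...═.......
 .~.................═...═.......
 ~~.....................═.......
 .~.~...................═.......
 .~~....................═.......
 ...............@.......═.......
                                
                                
                                
                                
                                
                                
                                
                                
                                
                                
                                


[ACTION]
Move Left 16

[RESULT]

                ................
                ................
                .............♣..
                ...........♣♣...
                ................
                ................
                .~~.............
                .~..............
                ~~..............
                .~.~............
                .~~.............
                @...............
                                
                                
                                
                                
                                
                                
                                
                                
                                
                                
                                


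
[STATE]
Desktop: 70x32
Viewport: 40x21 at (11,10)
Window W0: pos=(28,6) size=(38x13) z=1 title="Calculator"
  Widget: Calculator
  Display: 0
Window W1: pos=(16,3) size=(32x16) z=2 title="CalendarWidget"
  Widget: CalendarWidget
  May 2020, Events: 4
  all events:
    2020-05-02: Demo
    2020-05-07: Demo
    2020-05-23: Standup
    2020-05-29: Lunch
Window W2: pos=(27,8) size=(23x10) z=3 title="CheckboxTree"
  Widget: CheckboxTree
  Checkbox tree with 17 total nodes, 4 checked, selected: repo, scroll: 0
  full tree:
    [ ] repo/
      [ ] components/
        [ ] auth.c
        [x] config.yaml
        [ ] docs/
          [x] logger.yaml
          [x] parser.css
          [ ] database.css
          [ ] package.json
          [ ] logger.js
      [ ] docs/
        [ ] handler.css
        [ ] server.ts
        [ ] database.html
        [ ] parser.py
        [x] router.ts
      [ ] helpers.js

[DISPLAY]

     ┃11 12 13 1┠─────────────────────┨ 
     ┃18 19 20 2┃>[-] repo/           ┃ 
     ┃25 26 27 2┃   [-] components/   ┃ 
     ┃          ┃     [ ] auth.c      ┃ 
     ┃          ┃     [x] config.yaml ┃ 
     ┃          ┃     [-] docs/       ┃ 
     ┃          ┃       [x] logger.yam┃ 
     ┃          ┗━━━━━━━━━━━━━━━━━━━━━┛ 
     ┗━━━━━━━━━━━━━━━━━━━━━━━━━━━━━━┛━━━
                                        
                                        
                                        
                                        
                                        
                                        
                                        
                                        
                                        
                                        
                                        
                                        


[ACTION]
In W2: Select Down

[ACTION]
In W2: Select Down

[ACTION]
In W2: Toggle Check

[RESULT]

     ┃11 12 13 1┠─────────────────────┨ 
     ┃18 19 20 2┃ [-] repo/           ┃ 
     ┃25 26 27 2┃   [-] components/   ┃ 
     ┃          ┃>    [x] auth.c      ┃ 
     ┃          ┃     [x] config.yaml ┃ 
     ┃          ┃     [-] docs/       ┃ 
     ┃          ┃       [x] logger.yam┃ 
     ┃          ┗━━━━━━━━━━━━━━━━━━━━━┛ 
     ┗━━━━━━━━━━━━━━━━━━━━━━━━━━━━━━┛━━━
                                        
                                        
                                        
                                        
                                        
                                        
                                        
                                        
                                        
                                        
                                        
                                        


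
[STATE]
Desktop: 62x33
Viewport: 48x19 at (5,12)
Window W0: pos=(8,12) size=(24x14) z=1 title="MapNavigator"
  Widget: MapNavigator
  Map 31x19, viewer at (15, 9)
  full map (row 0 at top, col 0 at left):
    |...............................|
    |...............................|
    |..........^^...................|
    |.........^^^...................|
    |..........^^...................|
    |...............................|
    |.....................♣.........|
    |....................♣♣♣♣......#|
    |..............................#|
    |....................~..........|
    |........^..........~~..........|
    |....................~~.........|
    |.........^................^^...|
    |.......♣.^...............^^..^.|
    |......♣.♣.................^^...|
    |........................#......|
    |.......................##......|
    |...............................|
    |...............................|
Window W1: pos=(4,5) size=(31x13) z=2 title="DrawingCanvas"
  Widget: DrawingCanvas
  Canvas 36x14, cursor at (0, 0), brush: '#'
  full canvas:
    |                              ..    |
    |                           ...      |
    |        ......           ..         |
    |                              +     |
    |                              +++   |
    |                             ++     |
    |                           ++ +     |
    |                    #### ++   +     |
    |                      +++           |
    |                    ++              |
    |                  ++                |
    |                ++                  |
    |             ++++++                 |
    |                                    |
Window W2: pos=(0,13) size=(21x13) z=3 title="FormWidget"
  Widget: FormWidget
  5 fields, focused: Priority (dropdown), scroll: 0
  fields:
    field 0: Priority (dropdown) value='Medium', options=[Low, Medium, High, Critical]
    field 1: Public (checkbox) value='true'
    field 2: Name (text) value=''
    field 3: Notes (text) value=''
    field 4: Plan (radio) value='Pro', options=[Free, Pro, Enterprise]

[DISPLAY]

                             ┃                  
━━━━━━━━━━━━━━━┓             ┃                  
mWidget        ┃           ++┃                  
───────────────┨    #### ++  ┃                  
iority:   [Me▼]┃      +++    ┃                  
blic:     [x]  ┃━━━━━━━━━━━━━┛                  
me:       [   ]┃....♣♣♣♣..┃                     
tes:      [   ]┃..........┃                     
an:       ( ) F┃....~.....┃                     
               ┃...~~.....┃                     
               ┃....~~....┃                     
               ┃..........┃                     
               ┃.........^┃                     
━━━━━━━━━━━━━━━┛━━━━━━━━━━┛                     
                                                
                                                
                                                
                                                
                                                


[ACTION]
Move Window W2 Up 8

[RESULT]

an:       ( ) F┃             ┃                  
               ┃             ┃                  
               ┃           ++┃                  
               ┃    #### ++  ┃                  
               ┃      +++    ┃                  
━━━━━━━━━━━━━━━┛━━━━━━━━━━━━━┛                  
   ┃................♣♣♣♣..┃                     
   ┃......................┃                     
   ┃...........@....~.....┃                     
   ┃....^..........~~.....┃                     
   ┃................~~....┃                     
   ┃.....^................┃                     
   ┃...♣.^...............^┃                     
   ┗━━━━━━━━━━━━━━━━━━━━━━┛                     
                                                
                                                
                                                
                                                
                                                


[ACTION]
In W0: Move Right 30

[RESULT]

an:       ( ) F┃             ┃                  
               ┃             ┃                  
               ┃           ++┃                  
               ┃    #### ++  ┃                  
               ┃      +++    ┃                  
━━━━━━━━━━━━━━━┛━━━━━━━━━━━━━┛                  
   ┃.♣♣♣♣......#          ┃                     
   ┃...........#          ┃                     
   ┃.~.........@          ┃                     
   ┃~~..........          ┃                     
   ┃.~~.........          ┃                     
   ┃.......^^...          ┃                     
   ┃......^^..^.          ┃                     
   ┗━━━━━━━━━━━━━━━━━━━━━━┛                     
                                                
                                                
                                                
                                                
                                                


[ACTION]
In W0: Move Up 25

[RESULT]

an:       ( ) F┃             ┃                  
               ┃             ┃                  
               ┃           ++┃                  
               ┃    #### ++  ┃                  
               ┃      +++    ┃                  
━━━━━━━━━━━━━━━┛━━━━━━━━━━━━━┛                  
   ┃                      ┃                     
   ┃                      ┃                     
   ┃...........@          ┃                     
   ┃............          ┃                     
   ┃............          ┃                     
   ┃............          ┃                     
   ┃............          ┃                     
   ┗━━━━━━━━━━━━━━━━━━━━━━┛                     
                                                
                                                
                                                
                                                
                                                


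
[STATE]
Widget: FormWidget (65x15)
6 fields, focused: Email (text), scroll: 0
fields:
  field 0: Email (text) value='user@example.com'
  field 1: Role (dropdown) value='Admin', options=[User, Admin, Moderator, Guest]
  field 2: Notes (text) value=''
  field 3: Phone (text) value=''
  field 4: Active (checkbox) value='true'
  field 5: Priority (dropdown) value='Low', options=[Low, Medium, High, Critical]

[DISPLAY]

> Email:      [user@example.com                                 ]
  Role:       [Admin                                           ▼]
  Notes:      [                                                 ]
  Phone:      [                                                 ]
  Active:     [x]                                                
  Priority:   [Low                                             ▼]
                                                                 
                                                                 
                                                                 
                                                                 
                                                                 
                                                                 
                                                                 
                                                                 
                                                                 


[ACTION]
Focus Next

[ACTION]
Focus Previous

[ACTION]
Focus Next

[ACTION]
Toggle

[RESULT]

  Email:      [user@example.com                                 ]
> Role:       [Admin                                           ▼]
  Notes:      [                                                 ]
  Phone:      [                                                 ]
  Active:     [x]                                                
  Priority:   [Low                                             ▼]
                                                                 
                                                                 
                                                                 
                                                                 
                                                                 
                                                                 
                                                                 
                                                                 
                                                                 


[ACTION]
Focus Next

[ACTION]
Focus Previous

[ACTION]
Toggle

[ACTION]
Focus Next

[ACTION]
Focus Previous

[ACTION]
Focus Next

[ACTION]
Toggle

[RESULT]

  Email:      [user@example.com                                 ]
  Role:       [Admin                                           ▼]
> Notes:      [                                                 ]
  Phone:      [                                                 ]
  Active:     [x]                                                
  Priority:   [Low                                             ▼]
                                                                 
                                                                 
                                                                 
                                                                 
                                                                 
                                                                 
                                                                 
                                                                 
                                                                 


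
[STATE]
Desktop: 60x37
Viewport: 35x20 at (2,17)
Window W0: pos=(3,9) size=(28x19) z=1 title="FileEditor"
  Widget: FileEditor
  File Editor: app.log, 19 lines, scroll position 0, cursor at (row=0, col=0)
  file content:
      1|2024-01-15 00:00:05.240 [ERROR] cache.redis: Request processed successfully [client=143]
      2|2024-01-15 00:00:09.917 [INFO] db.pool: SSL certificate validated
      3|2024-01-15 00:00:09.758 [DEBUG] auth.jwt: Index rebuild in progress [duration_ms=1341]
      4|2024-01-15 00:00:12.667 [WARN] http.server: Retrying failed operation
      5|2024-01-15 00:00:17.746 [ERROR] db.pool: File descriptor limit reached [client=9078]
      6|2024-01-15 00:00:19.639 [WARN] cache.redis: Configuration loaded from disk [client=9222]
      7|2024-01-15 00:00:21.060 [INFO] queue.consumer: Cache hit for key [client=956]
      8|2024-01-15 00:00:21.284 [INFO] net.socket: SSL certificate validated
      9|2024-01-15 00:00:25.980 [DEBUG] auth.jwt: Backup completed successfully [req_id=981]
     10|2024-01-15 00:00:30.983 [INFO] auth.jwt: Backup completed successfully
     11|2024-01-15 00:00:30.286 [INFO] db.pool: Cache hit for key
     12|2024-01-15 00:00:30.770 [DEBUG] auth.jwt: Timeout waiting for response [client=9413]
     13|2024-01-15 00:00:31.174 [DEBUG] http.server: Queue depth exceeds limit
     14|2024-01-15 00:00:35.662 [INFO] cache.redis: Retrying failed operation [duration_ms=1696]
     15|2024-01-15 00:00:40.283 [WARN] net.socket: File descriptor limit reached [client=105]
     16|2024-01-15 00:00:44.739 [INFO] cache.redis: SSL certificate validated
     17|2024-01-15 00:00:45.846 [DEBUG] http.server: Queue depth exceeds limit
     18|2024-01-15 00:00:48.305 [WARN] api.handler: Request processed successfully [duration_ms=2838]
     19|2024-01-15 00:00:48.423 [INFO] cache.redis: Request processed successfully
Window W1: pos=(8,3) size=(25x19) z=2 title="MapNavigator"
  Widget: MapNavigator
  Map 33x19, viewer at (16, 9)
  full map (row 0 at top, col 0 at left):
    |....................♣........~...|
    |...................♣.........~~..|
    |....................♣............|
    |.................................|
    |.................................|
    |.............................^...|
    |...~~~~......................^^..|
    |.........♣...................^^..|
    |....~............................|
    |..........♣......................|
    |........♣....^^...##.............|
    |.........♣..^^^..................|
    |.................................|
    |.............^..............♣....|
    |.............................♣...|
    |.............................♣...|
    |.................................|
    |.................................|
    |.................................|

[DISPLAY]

 ┃2024┃........^..............┃    
 ┃2024┃.......................┃    
 ┃2024┃.......................┃    
 ┃2024┃.......................┃    
 ┃2024┗━━━━━━━━━━━━━━━━━━━━━━━┛    
 ┃2024-01-15 00:00:30.286 [░┃      
 ┃2024-01-15 00:00:30.770 [░┃      
 ┃2024-01-15 00:00:31.174 [░┃      
 ┃2024-01-15 00:00:35.662 [░┃      
 ┃2024-01-15 00:00:40.283 [▼┃      
 ┗━━━━━━━━━━━━━━━━━━━━━━━━━━┛      
                                   
                                   
                                   
                                   
                                   
                                   
                                   
                                   
                                   


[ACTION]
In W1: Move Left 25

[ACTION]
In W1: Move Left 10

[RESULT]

 ┃2024┃           ............┃    
 ┃2024┃           ............┃    
 ┃2024┃           ............┃    
 ┃2024┃           ............┃    
 ┃2024┗━━━━━━━━━━━━━━━━━━━━━━━┛    
 ┃2024-01-15 00:00:30.286 [░┃      
 ┃2024-01-15 00:00:30.770 [░┃      
 ┃2024-01-15 00:00:31.174 [░┃      
 ┃2024-01-15 00:00:35.662 [░┃      
 ┃2024-01-15 00:00:40.283 [▼┃      
 ┗━━━━━━━━━━━━━━━━━━━━━━━━━━┛      
                                   
                                   
                                   
                                   
                                   
                                   
                                   
                                   
                                   


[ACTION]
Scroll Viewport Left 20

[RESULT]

   ┃2024┃           ............┃  
   ┃2024┃           ............┃  
   ┃2024┃           ............┃  
   ┃2024┃           ............┃  
   ┃2024┗━━━━━━━━━━━━━━━━━━━━━━━┛  
   ┃2024-01-15 00:00:30.286 [░┃    
   ┃2024-01-15 00:00:30.770 [░┃    
   ┃2024-01-15 00:00:31.174 [░┃    
   ┃2024-01-15 00:00:35.662 [░┃    
   ┃2024-01-15 00:00:40.283 [▼┃    
   ┗━━━━━━━━━━━━━━━━━━━━━━━━━━┛    
                                   
                                   
                                   
                                   
                                   
                                   
                                   
                                   
                                   


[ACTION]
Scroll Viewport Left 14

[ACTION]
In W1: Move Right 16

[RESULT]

   ┃2024┃........^..............┃  
   ┃2024┃.......................┃  
   ┃2024┃.......................┃  
   ┃2024┃.......................┃  
   ┃2024┗━━━━━━━━━━━━━━━━━━━━━━━┛  
   ┃2024-01-15 00:00:30.286 [░┃    
   ┃2024-01-15 00:00:30.770 [░┃    
   ┃2024-01-15 00:00:31.174 [░┃    
   ┃2024-01-15 00:00:35.662 [░┃    
   ┃2024-01-15 00:00:40.283 [▼┃    
   ┗━━━━━━━━━━━━━━━━━━━━━━━━━━┛    
                                   
                                   
                                   
                                   
                                   
                                   
                                   
                                   
                                   


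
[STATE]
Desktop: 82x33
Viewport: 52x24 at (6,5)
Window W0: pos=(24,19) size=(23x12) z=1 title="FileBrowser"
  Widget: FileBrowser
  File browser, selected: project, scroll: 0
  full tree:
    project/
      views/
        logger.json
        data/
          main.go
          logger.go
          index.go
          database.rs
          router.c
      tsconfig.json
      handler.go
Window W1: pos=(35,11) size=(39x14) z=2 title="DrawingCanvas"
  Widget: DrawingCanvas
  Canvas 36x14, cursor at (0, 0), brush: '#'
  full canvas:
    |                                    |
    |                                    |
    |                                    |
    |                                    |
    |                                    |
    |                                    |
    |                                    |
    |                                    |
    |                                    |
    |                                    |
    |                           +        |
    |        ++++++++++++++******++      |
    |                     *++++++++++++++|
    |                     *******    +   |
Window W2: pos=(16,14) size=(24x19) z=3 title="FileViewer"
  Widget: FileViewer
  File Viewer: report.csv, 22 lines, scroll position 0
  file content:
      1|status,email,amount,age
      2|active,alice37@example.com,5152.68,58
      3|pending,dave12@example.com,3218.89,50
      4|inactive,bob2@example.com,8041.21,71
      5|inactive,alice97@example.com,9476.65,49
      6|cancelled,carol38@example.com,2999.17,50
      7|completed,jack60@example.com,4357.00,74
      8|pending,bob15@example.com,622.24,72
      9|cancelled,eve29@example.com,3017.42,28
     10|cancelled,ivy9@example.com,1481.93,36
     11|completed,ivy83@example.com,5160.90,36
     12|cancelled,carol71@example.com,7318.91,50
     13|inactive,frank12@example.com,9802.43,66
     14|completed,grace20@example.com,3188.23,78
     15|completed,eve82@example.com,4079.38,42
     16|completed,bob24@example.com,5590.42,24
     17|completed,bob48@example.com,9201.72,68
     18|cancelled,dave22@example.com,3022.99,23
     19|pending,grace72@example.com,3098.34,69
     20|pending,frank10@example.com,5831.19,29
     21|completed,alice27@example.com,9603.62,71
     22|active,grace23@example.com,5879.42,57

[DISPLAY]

                                                    
                                                    
                                                    
                                                    
                                                    
                                                    
                             ┏━━━━━━━━━━━━━━━━━━━━━━
                             ┃ DrawingCanvas        
                             ┠──────────────────────
          ┏━━━━━━━━━━━━━━━━━━━━━━┓                  
          ┃ FileViewer           ┃                  
          ┠──────────────────────┨                  
          ┃status,email,amount,a▲┃                  
          ┃active,alice37@exampl█┃                  
          ┃pending,dave12@exampl░┃                  
          ┃inactive,bob2@example░┃                  
          ┃inactive,alice97@exam░┃                  
          ┃cancelled,carol38@exa░┃                  
          ┃completed,jack60@exam░┃                  
          ┃pending,bob15@example░┃━━━━━━━━━━━━━━━━━━
          ┃cancelled,eve29@examp░┃      ┃           
          ┃cancelled,ivy9@exampl░┃      ┃           
          ┃completed,ivy83@examp░┃      ┃           
          ┃cancelled,carol71@exa░┃      ┃           


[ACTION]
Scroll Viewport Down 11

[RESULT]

                                                    
                                                    
                             ┏━━━━━━━━━━━━━━━━━━━━━━
                             ┃ DrawingCanvas        
                             ┠──────────────────────
          ┏━━━━━━━━━━━━━━━━━━━━━━┓                  
          ┃ FileViewer           ┃                  
          ┠──────────────────────┨                  
          ┃status,email,amount,a▲┃                  
          ┃active,alice37@exampl█┃                  
          ┃pending,dave12@exampl░┃                  
          ┃inactive,bob2@example░┃                  
          ┃inactive,alice97@exam░┃                  
          ┃cancelled,carol38@exa░┃                  
          ┃completed,jack60@exam░┃                  
          ┃pending,bob15@example░┃━━━━━━━━━━━━━━━━━━
          ┃cancelled,eve29@examp░┃      ┃           
          ┃cancelled,ivy9@exampl░┃      ┃           
          ┃completed,ivy83@examp░┃      ┃           
          ┃cancelled,carol71@exa░┃      ┃           
          ┃inactive,frank12@exam░┃      ┃           
          ┃completed,grace20@exa░┃━━━━━━┛           
          ┃completed,eve82@examp▼┃                  
          ┗━━━━━━━━━━━━━━━━━━━━━━┛                  


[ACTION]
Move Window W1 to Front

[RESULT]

                                                    
                                                    
                             ┏━━━━━━━━━━━━━━━━━━━━━━
                             ┃ DrawingCanvas        
                             ┠──────────────────────
          ┏━━━━━━━━━━━━━━━━━━┃+                     
          ┃ FileViewer       ┃                      
          ┠──────────────────┃                      
          ┃status,email,amoun┃                      
          ┃active,alice37@exa┃                      
          ┃pending,dave12@exa┃                      
          ┃inactive,bob2@exam┃                      
          ┃inactive,alice97@e┃                      
          ┃cancelled,carol38@┃                      
          ┃completed,jack60@e┃                      
          ┃pending,bob15@exam┗━━━━━━━━━━━━━━━━━━━━━━
          ┃cancelled,eve29@examp░┃      ┃           
          ┃cancelled,ivy9@exampl░┃      ┃           
          ┃completed,ivy83@examp░┃      ┃           
          ┃cancelled,carol71@exa░┃      ┃           
          ┃inactive,frank12@exam░┃      ┃           
          ┃completed,grace20@exa░┃━━━━━━┛           
          ┃completed,eve82@examp▼┃                  
          ┗━━━━━━━━━━━━━━━━━━━━━━┛                  


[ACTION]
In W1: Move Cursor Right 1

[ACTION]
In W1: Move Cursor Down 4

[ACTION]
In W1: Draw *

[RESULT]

                                                    
                                                    
                             ┏━━━━━━━━━━━━━━━━━━━━━━
                             ┃ DrawingCanvas        
                             ┠──────────────────────
          ┏━━━━━━━━━━━━━━━━━━┃                      
          ┃ FileViewer       ┃                      
          ┠──────────────────┃                      
          ┃status,email,amoun┃                      
          ┃active,alice37@exa┃ *                    
          ┃pending,dave12@exa┃                      
          ┃inactive,bob2@exam┃                      
          ┃inactive,alice97@e┃                      
          ┃cancelled,carol38@┃                      
          ┃completed,jack60@e┃                      
          ┃pending,bob15@exam┗━━━━━━━━━━━━━━━━━━━━━━
          ┃cancelled,eve29@examp░┃      ┃           
          ┃cancelled,ivy9@exampl░┃      ┃           
          ┃completed,ivy83@examp░┃      ┃           
          ┃cancelled,carol71@exa░┃      ┃           
          ┃inactive,frank12@exam░┃      ┃           
          ┃completed,grace20@exa░┃━━━━━━┛           
          ┃completed,eve82@examp▼┃                  
          ┗━━━━━━━━━━━━━━━━━━━━━━┛                  
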